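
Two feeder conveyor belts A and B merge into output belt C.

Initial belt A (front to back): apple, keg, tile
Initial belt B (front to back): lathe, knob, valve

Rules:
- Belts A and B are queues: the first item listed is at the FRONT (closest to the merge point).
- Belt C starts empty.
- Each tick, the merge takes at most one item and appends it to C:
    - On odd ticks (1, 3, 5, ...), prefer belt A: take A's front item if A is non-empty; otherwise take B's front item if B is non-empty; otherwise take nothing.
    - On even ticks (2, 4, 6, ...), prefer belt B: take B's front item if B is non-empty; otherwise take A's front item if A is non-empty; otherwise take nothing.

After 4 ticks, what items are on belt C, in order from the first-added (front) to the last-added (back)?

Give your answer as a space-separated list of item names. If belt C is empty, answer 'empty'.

Tick 1: prefer A, take apple from A; A=[keg,tile] B=[lathe,knob,valve] C=[apple]
Tick 2: prefer B, take lathe from B; A=[keg,tile] B=[knob,valve] C=[apple,lathe]
Tick 3: prefer A, take keg from A; A=[tile] B=[knob,valve] C=[apple,lathe,keg]
Tick 4: prefer B, take knob from B; A=[tile] B=[valve] C=[apple,lathe,keg,knob]

Answer: apple lathe keg knob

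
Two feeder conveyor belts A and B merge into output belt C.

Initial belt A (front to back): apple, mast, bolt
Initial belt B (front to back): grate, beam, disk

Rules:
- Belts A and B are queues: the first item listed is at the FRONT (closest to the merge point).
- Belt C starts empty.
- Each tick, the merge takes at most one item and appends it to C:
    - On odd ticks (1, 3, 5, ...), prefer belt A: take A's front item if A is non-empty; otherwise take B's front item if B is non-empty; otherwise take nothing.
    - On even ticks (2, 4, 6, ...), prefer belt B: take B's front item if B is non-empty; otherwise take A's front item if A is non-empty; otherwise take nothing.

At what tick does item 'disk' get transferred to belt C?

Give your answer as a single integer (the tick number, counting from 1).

Tick 1: prefer A, take apple from A; A=[mast,bolt] B=[grate,beam,disk] C=[apple]
Tick 2: prefer B, take grate from B; A=[mast,bolt] B=[beam,disk] C=[apple,grate]
Tick 3: prefer A, take mast from A; A=[bolt] B=[beam,disk] C=[apple,grate,mast]
Tick 4: prefer B, take beam from B; A=[bolt] B=[disk] C=[apple,grate,mast,beam]
Tick 5: prefer A, take bolt from A; A=[-] B=[disk] C=[apple,grate,mast,beam,bolt]
Tick 6: prefer B, take disk from B; A=[-] B=[-] C=[apple,grate,mast,beam,bolt,disk]

Answer: 6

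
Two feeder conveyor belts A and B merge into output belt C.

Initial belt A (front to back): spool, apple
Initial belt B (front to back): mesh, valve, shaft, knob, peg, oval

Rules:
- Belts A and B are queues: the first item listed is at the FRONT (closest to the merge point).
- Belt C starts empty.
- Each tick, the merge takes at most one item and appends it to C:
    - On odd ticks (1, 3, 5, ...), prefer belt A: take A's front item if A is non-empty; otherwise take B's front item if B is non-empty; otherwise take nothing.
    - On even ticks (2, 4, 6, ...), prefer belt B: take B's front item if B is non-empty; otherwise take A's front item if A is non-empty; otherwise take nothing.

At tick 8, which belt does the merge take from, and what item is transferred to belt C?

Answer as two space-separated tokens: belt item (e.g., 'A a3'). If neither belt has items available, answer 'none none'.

Tick 1: prefer A, take spool from A; A=[apple] B=[mesh,valve,shaft,knob,peg,oval] C=[spool]
Tick 2: prefer B, take mesh from B; A=[apple] B=[valve,shaft,knob,peg,oval] C=[spool,mesh]
Tick 3: prefer A, take apple from A; A=[-] B=[valve,shaft,knob,peg,oval] C=[spool,mesh,apple]
Tick 4: prefer B, take valve from B; A=[-] B=[shaft,knob,peg,oval] C=[spool,mesh,apple,valve]
Tick 5: prefer A, take shaft from B; A=[-] B=[knob,peg,oval] C=[spool,mesh,apple,valve,shaft]
Tick 6: prefer B, take knob from B; A=[-] B=[peg,oval] C=[spool,mesh,apple,valve,shaft,knob]
Tick 7: prefer A, take peg from B; A=[-] B=[oval] C=[spool,mesh,apple,valve,shaft,knob,peg]
Tick 8: prefer B, take oval from B; A=[-] B=[-] C=[spool,mesh,apple,valve,shaft,knob,peg,oval]

Answer: B oval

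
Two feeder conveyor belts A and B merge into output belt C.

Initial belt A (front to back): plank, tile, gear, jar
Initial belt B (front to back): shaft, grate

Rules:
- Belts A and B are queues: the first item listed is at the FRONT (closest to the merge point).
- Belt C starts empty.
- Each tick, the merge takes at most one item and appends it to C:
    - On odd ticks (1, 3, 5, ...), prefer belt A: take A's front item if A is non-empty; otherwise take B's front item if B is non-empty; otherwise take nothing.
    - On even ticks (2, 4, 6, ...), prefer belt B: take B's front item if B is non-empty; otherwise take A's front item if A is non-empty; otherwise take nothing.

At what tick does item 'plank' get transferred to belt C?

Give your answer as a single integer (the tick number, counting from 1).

Answer: 1

Derivation:
Tick 1: prefer A, take plank from A; A=[tile,gear,jar] B=[shaft,grate] C=[plank]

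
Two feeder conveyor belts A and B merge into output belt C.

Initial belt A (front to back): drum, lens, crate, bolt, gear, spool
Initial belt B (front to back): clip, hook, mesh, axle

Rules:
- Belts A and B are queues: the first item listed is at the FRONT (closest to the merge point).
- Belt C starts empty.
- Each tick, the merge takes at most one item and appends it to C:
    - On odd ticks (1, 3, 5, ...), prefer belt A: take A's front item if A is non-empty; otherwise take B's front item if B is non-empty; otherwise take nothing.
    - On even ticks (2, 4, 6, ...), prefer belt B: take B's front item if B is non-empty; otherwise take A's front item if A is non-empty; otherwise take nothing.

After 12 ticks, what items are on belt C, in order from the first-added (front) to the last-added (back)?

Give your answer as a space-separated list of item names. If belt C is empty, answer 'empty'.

Tick 1: prefer A, take drum from A; A=[lens,crate,bolt,gear,spool] B=[clip,hook,mesh,axle] C=[drum]
Tick 2: prefer B, take clip from B; A=[lens,crate,bolt,gear,spool] B=[hook,mesh,axle] C=[drum,clip]
Tick 3: prefer A, take lens from A; A=[crate,bolt,gear,spool] B=[hook,mesh,axle] C=[drum,clip,lens]
Tick 4: prefer B, take hook from B; A=[crate,bolt,gear,spool] B=[mesh,axle] C=[drum,clip,lens,hook]
Tick 5: prefer A, take crate from A; A=[bolt,gear,spool] B=[mesh,axle] C=[drum,clip,lens,hook,crate]
Tick 6: prefer B, take mesh from B; A=[bolt,gear,spool] B=[axle] C=[drum,clip,lens,hook,crate,mesh]
Tick 7: prefer A, take bolt from A; A=[gear,spool] B=[axle] C=[drum,clip,lens,hook,crate,mesh,bolt]
Tick 8: prefer B, take axle from B; A=[gear,spool] B=[-] C=[drum,clip,lens,hook,crate,mesh,bolt,axle]
Tick 9: prefer A, take gear from A; A=[spool] B=[-] C=[drum,clip,lens,hook,crate,mesh,bolt,axle,gear]
Tick 10: prefer B, take spool from A; A=[-] B=[-] C=[drum,clip,lens,hook,crate,mesh,bolt,axle,gear,spool]
Tick 11: prefer A, both empty, nothing taken; A=[-] B=[-] C=[drum,clip,lens,hook,crate,mesh,bolt,axle,gear,spool]
Tick 12: prefer B, both empty, nothing taken; A=[-] B=[-] C=[drum,clip,lens,hook,crate,mesh,bolt,axle,gear,spool]

Answer: drum clip lens hook crate mesh bolt axle gear spool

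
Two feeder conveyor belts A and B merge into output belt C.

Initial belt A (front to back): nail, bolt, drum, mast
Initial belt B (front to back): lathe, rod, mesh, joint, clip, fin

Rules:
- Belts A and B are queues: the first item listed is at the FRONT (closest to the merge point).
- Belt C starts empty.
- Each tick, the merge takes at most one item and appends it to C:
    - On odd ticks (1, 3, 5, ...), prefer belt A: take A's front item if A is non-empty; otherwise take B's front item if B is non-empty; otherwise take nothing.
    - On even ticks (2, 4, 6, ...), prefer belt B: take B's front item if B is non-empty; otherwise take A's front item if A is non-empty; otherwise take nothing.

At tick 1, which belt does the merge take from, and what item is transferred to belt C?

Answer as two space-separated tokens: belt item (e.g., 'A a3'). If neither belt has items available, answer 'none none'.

Tick 1: prefer A, take nail from A; A=[bolt,drum,mast] B=[lathe,rod,mesh,joint,clip,fin] C=[nail]

Answer: A nail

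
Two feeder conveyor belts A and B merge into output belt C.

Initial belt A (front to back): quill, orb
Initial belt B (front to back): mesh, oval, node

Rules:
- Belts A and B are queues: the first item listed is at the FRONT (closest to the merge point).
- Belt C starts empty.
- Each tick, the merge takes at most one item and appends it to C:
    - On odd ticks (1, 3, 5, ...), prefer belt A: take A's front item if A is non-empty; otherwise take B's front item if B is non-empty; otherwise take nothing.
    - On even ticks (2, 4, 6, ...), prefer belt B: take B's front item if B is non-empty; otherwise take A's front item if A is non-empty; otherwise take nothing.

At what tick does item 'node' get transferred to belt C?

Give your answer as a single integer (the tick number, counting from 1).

Answer: 5

Derivation:
Tick 1: prefer A, take quill from A; A=[orb] B=[mesh,oval,node] C=[quill]
Tick 2: prefer B, take mesh from B; A=[orb] B=[oval,node] C=[quill,mesh]
Tick 3: prefer A, take orb from A; A=[-] B=[oval,node] C=[quill,mesh,orb]
Tick 4: prefer B, take oval from B; A=[-] B=[node] C=[quill,mesh,orb,oval]
Tick 5: prefer A, take node from B; A=[-] B=[-] C=[quill,mesh,orb,oval,node]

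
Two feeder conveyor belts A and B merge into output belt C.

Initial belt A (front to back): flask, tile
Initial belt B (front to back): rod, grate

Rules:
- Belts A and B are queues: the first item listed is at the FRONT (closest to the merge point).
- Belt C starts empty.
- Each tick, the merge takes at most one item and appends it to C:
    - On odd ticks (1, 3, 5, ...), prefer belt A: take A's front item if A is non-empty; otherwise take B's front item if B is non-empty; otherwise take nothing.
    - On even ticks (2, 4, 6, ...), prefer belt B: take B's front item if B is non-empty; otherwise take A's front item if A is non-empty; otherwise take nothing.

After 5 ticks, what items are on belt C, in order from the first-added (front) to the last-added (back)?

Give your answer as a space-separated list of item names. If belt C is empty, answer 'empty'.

Answer: flask rod tile grate

Derivation:
Tick 1: prefer A, take flask from A; A=[tile] B=[rod,grate] C=[flask]
Tick 2: prefer B, take rod from B; A=[tile] B=[grate] C=[flask,rod]
Tick 3: prefer A, take tile from A; A=[-] B=[grate] C=[flask,rod,tile]
Tick 4: prefer B, take grate from B; A=[-] B=[-] C=[flask,rod,tile,grate]
Tick 5: prefer A, both empty, nothing taken; A=[-] B=[-] C=[flask,rod,tile,grate]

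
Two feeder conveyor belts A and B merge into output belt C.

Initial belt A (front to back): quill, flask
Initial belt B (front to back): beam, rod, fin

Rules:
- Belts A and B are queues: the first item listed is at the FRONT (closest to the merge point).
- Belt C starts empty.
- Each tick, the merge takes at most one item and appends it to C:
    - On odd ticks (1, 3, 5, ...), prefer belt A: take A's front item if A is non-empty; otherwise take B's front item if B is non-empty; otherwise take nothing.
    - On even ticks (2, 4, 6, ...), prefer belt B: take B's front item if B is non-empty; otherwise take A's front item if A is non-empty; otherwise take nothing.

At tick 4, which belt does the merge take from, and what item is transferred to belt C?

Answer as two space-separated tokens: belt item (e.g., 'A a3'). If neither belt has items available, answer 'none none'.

Tick 1: prefer A, take quill from A; A=[flask] B=[beam,rod,fin] C=[quill]
Tick 2: prefer B, take beam from B; A=[flask] B=[rod,fin] C=[quill,beam]
Tick 3: prefer A, take flask from A; A=[-] B=[rod,fin] C=[quill,beam,flask]
Tick 4: prefer B, take rod from B; A=[-] B=[fin] C=[quill,beam,flask,rod]

Answer: B rod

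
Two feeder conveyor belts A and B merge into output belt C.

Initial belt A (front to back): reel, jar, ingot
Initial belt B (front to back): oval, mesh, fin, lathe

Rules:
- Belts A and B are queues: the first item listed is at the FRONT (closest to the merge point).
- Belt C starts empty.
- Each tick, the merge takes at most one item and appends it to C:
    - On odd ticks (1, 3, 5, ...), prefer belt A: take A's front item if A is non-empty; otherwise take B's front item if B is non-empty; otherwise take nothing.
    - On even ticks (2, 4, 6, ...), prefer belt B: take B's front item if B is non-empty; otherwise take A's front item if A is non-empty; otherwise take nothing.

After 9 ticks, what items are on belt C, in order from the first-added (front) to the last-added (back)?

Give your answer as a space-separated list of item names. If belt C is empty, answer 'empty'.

Tick 1: prefer A, take reel from A; A=[jar,ingot] B=[oval,mesh,fin,lathe] C=[reel]
Tick 2: prefer B, take oval from B; A=[jar,ingot] B=[mesh,fin,lathe] C=[reel,oval]
Tick 3: prefer A, take jar from A; A=[ingot] B=[mesh,fin,lathe] C=[reel,oval,jar]
Tick 4: prefer B, take mesh from B; A=[ingot] B=[fin,lathe] C=[reel,oval,jar,mesh]
Tick 5: prefer A, take ingot from A; A=[-] B=[fin,lathe] C=[reel,oval,jar,mesh,ingot]
Tick 6: prefer B, take fin from B; A=[-] B=[lathe] C=[reel,oval,jar,mesh,ingot,fin]
Tick 7: prefer A, take lathe from B; A=[-] B=[-] C=[reel,oval,jar,mesh,ingot,fin,lathe]
Tick 8: prefer B, both empty, nothing taken; A=[-] B=[-] C=[reel,oval,jar,mesh,ingot,fin,lathe]
Tick 9: prefer A, both empty, nothing taken; A=[-] B=[-] C=[reel,oval,jar,mesh,ingot,fin,lathe]

Answer: reel oval jar mesh ingot fin lathe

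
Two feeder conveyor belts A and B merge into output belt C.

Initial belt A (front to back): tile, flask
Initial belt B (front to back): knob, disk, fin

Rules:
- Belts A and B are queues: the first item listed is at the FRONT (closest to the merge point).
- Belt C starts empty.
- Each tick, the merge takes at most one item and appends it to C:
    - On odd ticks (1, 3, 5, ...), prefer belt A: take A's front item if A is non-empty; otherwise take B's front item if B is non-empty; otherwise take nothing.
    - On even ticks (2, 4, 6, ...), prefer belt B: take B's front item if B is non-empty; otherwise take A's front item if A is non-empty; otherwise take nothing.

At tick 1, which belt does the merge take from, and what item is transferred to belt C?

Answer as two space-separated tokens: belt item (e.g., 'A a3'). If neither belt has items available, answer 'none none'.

Answer: A tile

Derivation:
Tick 1: prefer A, take tile from A; A=[flask] B=[knob,disk,fin] C=[tile]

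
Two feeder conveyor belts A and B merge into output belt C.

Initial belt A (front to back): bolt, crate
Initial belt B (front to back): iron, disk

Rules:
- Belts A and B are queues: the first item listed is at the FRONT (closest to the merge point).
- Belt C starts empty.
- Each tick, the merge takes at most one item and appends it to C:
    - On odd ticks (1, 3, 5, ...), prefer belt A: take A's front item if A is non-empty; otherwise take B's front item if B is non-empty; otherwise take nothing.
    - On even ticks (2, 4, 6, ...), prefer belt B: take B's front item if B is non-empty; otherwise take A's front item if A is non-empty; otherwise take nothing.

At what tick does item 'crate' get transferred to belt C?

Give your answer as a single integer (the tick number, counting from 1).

Answer: 3

Derivation:
Tick 1: prefer A, take bolt from A; A=[crate] B=[iron,disk] C=[bolt]
Tick 2: prefer B, take iron from B; A=[crate] B=[disk] C=[bolt,iron]
Tick 3: prefer A, take crate from A; A=[-] B=[disk] C=[bolt,iron,crate]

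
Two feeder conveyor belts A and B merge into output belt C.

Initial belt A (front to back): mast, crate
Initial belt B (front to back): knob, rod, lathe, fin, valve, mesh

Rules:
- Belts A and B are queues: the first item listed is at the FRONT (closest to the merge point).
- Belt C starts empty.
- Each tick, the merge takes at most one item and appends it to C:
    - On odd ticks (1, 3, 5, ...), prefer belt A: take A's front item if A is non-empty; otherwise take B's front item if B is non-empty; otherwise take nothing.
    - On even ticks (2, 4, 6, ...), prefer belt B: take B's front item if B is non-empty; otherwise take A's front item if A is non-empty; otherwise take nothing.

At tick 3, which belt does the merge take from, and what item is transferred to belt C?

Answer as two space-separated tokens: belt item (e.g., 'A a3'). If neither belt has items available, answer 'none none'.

Tick 1: prefer A, take mast from A; A=[crate] B=[knob,rod,lathe,fin,valve,mesh] C=[mast]
Tick 2: prefer B, take knob from B; A=[crate] B=[rod,lathe,fin,valve,mesh] C=[mast,knob]
Tick 3: prefer A, take crate from A; A=[-] B=[rod,lathe,fin,valve,mesh] C=[mast,knob,crate]

Answer: A crate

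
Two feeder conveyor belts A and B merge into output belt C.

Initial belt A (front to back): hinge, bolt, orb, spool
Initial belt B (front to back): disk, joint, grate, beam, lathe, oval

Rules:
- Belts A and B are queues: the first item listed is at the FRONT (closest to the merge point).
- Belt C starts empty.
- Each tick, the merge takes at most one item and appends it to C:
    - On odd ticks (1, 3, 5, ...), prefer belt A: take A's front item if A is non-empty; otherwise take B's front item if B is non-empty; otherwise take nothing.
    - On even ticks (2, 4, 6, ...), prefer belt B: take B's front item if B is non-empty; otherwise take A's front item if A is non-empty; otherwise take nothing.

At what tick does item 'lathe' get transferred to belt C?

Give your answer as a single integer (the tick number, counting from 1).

Tick 1: prefer A, take hinge from A; A=[bolt,orb,spool] B=[disk,joint,grate,beam,lathe,oval] C=[hinge]
Tick 2: prefer B, take disk from B; A=[bolt,orb,spool] B=[joint,grate,beam,lathe,oval] C=[hinge,disk]
Tick 3: prefer A, take bolt from A; A=[orb,spool] B=[joint,grate,beam,lathe,oval] C=[hinge,disk,bolt]
Tick 4: prefer B, take joint from B; A=[orb,spool] B=[grate,beam,lathe,oval] C=[hinge,disk,bolt,joint]
Tick 5: prefer A, take orb from A; A=[spool] B=[grate,beam,lathe,oval] C=[hinge,disk,bolt,joint,orb]
Tick 6: prefer B, take grate from B; A=[spool] B=[beam,lathe,oval] C=[hinge,disk,bolt,joint,orb,grate]
Tick 7: prefer A, take spool from A; A=[-] B=[beam,lathe,oval] C=[hinge,disk,bolt,joint,orb,grate,spool]
Tick 8: prefer B, take beam from B; A=[-] B=[lathe,oval] C=[hinge,disk,bolt,joint,orb,grate,spool,beam]
Tick 9: prefer A, take lathe from B; A=[-] B=[oval] C=[hinge,disk,bolt,joint,orb,grate,spool,beam,lathe]

Answer: 9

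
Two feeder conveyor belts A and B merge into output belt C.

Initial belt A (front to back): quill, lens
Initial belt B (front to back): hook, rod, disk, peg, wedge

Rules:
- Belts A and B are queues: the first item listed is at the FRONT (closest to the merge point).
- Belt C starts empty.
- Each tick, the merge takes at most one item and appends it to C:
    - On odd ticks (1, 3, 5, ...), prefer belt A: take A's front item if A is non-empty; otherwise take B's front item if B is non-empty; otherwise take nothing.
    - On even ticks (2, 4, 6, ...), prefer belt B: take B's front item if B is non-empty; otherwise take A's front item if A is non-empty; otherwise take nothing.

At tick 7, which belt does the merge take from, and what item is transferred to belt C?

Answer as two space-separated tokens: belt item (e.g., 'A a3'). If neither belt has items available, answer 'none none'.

Tick 1: prefer A, take quill from A; A=[lens] B=[hook,rod,disk,peg,wedge] C=[quill]
Tick 2: prefer B, take hook from B; A=[lens] B=[rod,disk,peg,wedge] C=[quill,hook]
Tick 3: prefer A, take lens from A; A=[-] B=[rod,disk,peg,wedge] C=[quill,hook,lens]
Tick 4: prefer B, take rod from B; A=[-] B=[disk,peg,wedge] C=[quill,hook,lens,rod]
Tick 5: prefer A, take disk from B; A=[-] B=[peg,wedge] C=[quill,hook,lens,rod,disk]
Tick 6: prefer B, take peg from B; A=[-] B=[wedge] C=[quill,hook,lens,rod,disk,peg]
Tick 7: prefer A, take wedge from B; A=[-] B=[-] C=[quill,hook,lens,rod,disk,peg,wedge]

Answer: B wedge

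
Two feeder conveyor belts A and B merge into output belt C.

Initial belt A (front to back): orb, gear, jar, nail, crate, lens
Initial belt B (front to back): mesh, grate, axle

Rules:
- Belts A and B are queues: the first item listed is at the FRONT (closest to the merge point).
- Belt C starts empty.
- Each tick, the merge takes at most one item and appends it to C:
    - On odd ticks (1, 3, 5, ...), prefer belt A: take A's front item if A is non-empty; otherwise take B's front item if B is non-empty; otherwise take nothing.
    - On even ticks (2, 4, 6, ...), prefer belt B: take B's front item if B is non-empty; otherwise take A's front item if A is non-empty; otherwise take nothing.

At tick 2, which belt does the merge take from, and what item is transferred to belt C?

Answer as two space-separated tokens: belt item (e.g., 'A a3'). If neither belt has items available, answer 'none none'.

Answer: B mesh

Derivation:
Tick 1: prefer A, take orb from A; A=[gear,jar,nail,crate,lens] B=[mesh,grate,axle] C=[orb]
Tick 2: prefer B, take mesh from B; A=[gear,jar,nail,crate,lens] B=[grate,axle] C=[orb,mesh]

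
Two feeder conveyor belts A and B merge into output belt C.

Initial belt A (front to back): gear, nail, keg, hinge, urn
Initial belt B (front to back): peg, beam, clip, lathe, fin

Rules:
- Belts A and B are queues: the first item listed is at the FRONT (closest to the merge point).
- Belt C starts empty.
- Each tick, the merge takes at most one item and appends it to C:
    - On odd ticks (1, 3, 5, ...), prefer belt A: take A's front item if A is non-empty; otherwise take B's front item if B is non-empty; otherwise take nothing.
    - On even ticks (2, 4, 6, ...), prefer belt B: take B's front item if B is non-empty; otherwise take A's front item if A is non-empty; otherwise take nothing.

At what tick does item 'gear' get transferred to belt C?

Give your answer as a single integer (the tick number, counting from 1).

Answer: 1

Derivation:
Tick 1: prefer A, take gear from A; A=[nail,keg,hinge,urn] B=[peg,beam,clip,lathe,fin] C=[gear]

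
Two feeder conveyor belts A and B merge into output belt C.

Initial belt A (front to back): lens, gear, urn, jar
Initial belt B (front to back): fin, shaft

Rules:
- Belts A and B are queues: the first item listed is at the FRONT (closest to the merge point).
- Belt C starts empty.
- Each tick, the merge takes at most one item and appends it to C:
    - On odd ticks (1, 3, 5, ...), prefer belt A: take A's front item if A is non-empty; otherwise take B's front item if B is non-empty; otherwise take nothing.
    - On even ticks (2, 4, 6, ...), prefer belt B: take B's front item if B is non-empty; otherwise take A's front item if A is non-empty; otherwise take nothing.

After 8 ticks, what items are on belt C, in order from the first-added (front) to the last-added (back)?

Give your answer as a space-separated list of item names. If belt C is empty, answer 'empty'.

Answer: lens fin gear shaft urn jar

Derivation:
Tick 1: prefer A, take lens from A; A=[gear,urn,jar] B=[fin,shaft] C=[lens]
Tick 2: prefer B, take fin from B; A=[gear,urn,jar] B=[shaft] C=[lens,fin]
Tick 3: prefer A, take gear from A; A=[urn,jar] B=[shaft] C=[lens,fin,gear]
Tick 4: prefer B, take shaft from B; A=[urn,jar] B=[-] C=[lens,fin,gear,shaft]
Tick 5: prefer A, take urn from A; A=[jar] B=[-] C=[lens,fin,gear,shaft,urn]
Tick 6: prefer B, take jar from A; A=[-] B=[-] C=[lens,fin,gear,shaft,urn,jar]
Tick 7: prefer A, both empty, nothing taken; A=[-] B=[-] C=[lens,fin,gear,shaft,urn,jar]
Tick 8: prefer B, both empty, nothing taken; A=[-] B=[-] C=[lens,fin,gear,shaft,urn,jar]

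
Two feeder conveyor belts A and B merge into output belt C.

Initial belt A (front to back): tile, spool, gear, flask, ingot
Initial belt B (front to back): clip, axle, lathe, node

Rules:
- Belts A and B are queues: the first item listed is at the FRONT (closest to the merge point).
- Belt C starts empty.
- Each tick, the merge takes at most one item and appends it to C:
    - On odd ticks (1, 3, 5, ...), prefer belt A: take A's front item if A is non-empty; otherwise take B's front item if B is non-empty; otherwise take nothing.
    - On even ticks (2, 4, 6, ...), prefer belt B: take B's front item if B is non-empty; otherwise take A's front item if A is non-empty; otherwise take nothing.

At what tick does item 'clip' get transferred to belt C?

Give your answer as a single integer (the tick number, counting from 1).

Answer: 2

Derivation:
Tick 1: prefer A, take tile from A; A=[spool,gear,flask,ingot] B=[clip,axle,lathe,node] C=[tile]
Tick 2: prefer B, take clip from B; A=[spool,gear,flask,ingot] B=[axle,lathe,node] C=[tile,clip]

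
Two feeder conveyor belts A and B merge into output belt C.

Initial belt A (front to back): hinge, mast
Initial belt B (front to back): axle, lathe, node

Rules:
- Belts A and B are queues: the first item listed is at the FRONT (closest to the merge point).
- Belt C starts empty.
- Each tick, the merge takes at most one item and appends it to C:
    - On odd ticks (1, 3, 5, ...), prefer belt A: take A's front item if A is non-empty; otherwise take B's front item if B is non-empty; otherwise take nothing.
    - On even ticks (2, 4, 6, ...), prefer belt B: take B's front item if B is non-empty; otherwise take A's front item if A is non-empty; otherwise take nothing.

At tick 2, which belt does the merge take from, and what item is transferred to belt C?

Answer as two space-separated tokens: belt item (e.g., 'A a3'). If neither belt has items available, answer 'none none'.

Tick 1: prefer A, take hinge from A; A=[mast] B=[axle,lathe,node] C=[hinge]
Tick 2: prefer B, take axle from B; A=[mast] B=[lathe,node] C=[hinge,axle]

Answer: B axle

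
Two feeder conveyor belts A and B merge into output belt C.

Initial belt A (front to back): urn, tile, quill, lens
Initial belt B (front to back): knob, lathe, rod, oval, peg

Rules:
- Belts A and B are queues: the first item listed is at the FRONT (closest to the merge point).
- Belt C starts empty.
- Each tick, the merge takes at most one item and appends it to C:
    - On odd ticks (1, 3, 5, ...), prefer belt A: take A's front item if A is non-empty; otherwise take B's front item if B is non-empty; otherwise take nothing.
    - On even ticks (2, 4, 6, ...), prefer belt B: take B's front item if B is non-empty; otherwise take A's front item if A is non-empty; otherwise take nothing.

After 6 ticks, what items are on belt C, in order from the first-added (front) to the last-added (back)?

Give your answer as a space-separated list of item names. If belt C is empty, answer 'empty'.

Answer: urn knob tile lathe quill rod

Derivation:
Tick 1: prefer A, take urn from A; A=[tile,quill,lens] B=[knob,lathe,rod,oval,peg] C=[urn]
Tick 2: prefer B, take knob from B; A=[tile,quill,lens] B=[lathe,rod,oval,peg] C=[urn,knob]
Tick 3: prefer A, take tile from A; A=[quill,lens] B=[lathe,rod,oval,peg] C=[urn,knob,tile]
Tick 4: prefer B, take lathe from B; A=[quill,lens] B=[rod,oval,peg] C=[urn,knob,tile,lathe]
Tick 5: prefer A, take quill from A; A=[lens] B=[rod,oval,peg] C=[urn,knob,tile,lathe,quill]
Tick 6: prefer B, take rod from B; A=[lens] B=[oval,peg] C=[urn,knob,tile,lathe,quill,rod]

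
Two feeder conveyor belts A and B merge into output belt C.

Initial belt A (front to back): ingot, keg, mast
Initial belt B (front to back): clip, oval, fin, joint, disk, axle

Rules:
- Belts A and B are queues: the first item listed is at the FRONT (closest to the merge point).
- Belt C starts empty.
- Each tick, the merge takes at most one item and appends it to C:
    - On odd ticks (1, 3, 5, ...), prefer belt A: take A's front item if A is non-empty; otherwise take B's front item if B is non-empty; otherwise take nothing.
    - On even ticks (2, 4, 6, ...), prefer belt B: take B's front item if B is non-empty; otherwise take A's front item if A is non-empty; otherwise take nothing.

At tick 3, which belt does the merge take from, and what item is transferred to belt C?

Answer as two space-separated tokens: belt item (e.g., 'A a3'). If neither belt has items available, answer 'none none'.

Answer: A keg

Derivation:
Tick 1: prefer A, take ingot from A; A=[keg,mast] B=[clip,oval,fin,joint,disk,axle] C=[ingot]
Tick 2: prefer B, take clip from B; A=[keg,mast] B=[oval,fin,joint,disk,axle] C=[ingot,clip]
Tick 3: prefer A, take keg from A; A=[mast] B=[oval,fin,joint,disk,axle] C=[ingot,clip,keg]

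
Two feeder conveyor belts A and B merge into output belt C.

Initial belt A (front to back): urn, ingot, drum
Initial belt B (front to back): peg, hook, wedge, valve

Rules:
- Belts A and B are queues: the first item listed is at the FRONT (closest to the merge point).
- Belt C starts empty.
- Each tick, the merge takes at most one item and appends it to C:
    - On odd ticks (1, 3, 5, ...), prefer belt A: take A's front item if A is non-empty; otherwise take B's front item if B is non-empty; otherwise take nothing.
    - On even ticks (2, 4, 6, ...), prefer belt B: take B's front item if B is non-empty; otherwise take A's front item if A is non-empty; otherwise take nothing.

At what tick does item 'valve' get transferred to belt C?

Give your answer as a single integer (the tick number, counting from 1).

Tick 1: prefer A, take urn from A; A=[ingot,drum] B=[peg,hook,wedge,valve] C=[urn]
Tick 2: prefer B, take peg from B; A=[ingot,drum] B=[hook,wedge,valve] C=[urn,peg]
Tick 3: prefer A, take ingot from A; A=[drum] B=[hook,wedge,valve] C=[urn,peg,ingot]
Tick 4: prefer B, take hook from B; A=[drum] B=[wedge,valve] C=[urn,peg,ingot,hook]
Tick 5: prefer A, take drum from A; A=[-] B=[wedge,valve] C=[urn,peg,ingot,hook,drum]
Tick 6: prefer B, take wedge from B; A=[-] B=[valve] C=[urn,peg,ingot,hook,drum,wedge]
Tick 7: prefer A, take valve from B; A=[-] B=[-] C=[urn,peg,ingot,hook,drum,wedge,valve]

Answer: 7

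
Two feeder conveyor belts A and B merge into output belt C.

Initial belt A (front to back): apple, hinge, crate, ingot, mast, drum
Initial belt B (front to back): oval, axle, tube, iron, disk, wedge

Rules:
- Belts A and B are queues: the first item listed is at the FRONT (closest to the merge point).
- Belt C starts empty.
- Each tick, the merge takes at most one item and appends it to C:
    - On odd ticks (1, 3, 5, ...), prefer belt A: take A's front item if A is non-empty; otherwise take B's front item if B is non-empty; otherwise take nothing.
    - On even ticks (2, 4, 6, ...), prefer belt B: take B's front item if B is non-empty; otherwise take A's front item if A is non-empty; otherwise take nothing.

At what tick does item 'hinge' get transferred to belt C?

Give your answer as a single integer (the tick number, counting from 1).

Answer: 3

Derivation:
Tick 1: prefer A, take apple from A; A=[hinge,crate,ingot,mast,drum] B=[oval,axle,tube,iron,disk,wedge] C=[apple]
Tick 2: prefer B, take oval from B; A=[hinge,crate,ingot,mast,drum] B=[axle,tube,iron,disk,wedge] C=[apple,oval]
Tick 3: prefer A, take hinge from A; A=[crate,ingot,mast,drum] B=[axle,tube,iron,disk,wedge] C=[apple,oval,hinge]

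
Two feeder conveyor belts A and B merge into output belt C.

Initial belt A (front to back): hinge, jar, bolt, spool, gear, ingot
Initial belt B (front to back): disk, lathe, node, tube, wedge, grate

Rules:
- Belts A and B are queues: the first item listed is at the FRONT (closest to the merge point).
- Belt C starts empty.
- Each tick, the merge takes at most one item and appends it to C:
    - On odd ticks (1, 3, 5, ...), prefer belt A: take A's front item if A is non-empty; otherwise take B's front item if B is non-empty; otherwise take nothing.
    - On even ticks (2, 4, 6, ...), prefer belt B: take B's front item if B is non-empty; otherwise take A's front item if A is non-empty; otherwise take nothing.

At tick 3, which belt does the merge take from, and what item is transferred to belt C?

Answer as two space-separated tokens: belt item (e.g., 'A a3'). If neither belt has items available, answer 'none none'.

Tick 1: prefer A, take hinge from A; A=[jar,bolt,spool,gear,ingot] B=[disk,lathe,node,tube,wedge,grate] C=[hinge]
Tick 2: prefer B, take disk from B; A=[jar,bolt,spool,gear,ingot] B=[lathe,node,tube,wedge,grate] C=[hinge,disk]
Tick 3: prefer A, take jar from A; A=[bolt,spool,gear,ingot] B=[lathe,node,tube,wedge,grate] C=[hinge,disk,jar]

Answer: A jar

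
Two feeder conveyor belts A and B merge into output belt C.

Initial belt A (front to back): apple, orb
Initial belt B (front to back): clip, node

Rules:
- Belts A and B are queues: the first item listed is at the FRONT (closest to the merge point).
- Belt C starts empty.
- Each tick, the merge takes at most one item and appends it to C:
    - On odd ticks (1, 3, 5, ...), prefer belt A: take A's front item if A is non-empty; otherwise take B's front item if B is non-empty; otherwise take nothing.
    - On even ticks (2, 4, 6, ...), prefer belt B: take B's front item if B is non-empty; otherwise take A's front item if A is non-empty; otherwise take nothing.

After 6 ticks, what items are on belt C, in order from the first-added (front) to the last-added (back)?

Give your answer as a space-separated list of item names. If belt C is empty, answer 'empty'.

Tick 1: prefer A, take apple from A; A=[orb] B=[clip,node] C=[apple]
Tick 2: prefer B, take clip from B; A=[orb] B=[node] C=[apple,clip]
Tick 3: prefer A, take orb from A; A=[-] B=[node] C=[apple,clip,orb]
Tick 4: prefer B, take node from B; A=[-] B=[-] C=[apple,clip,orb,node]
Tick 5: prefer A, both empty, nothing taken; A=[-] B=[-] C=[apple,clip,orb,node]
Tick 6: prefer B, both empty, nothing taken; A=[-] B=[-] C=[apple,clip,orb,node]

Answer: apple clip orb node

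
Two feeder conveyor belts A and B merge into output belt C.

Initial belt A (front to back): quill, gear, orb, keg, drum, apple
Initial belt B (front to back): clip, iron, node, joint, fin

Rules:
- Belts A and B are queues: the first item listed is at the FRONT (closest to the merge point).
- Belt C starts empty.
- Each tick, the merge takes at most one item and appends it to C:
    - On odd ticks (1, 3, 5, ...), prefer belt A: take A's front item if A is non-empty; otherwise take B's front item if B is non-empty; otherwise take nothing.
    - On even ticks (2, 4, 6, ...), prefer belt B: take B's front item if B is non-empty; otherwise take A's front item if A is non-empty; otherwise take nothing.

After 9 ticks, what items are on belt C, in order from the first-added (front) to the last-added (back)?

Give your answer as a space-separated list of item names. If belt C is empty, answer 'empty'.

Tick 1: prefer A, take quill from A; A=[gear,orb,keg,drum,apple] B=[clip,iron,node,joint,fin] C=[quill]
Tick 2: prefer B, take clip from B; A=[gear,orb,keg,drum,apple] B=[iron,node,joint,fin] C=[quill,clip]
Tick 3: prefer A, take gear from A; A=[orb,keg,drum,apple] B=[iron,node,joint,fin] C=[quill,clip,gear]
Tick 4: prefer B, take iron from B; A=[orb,keg,drum,apple] B=[node,joint,fin] C=[quill,clip,gear,iron]
Tick 5: prefer A, take orb from A; A=[keg,drum,apple] B=[node,joint,fin] C=[quill,clip,gear,iron,orb]
Tick 6: prefer B, take node from B; A=[keg,drum,apple] B=[joint,fin] C=[quill,clip,gear,iron,orb,node]
Tick 7: prefer A, take keg from A; A=[drum,apple] B=[joint,fin] C=[quill,clip,gear,iron,orb,node,keg]
Tick 8: prefer B, take joint from B; A=[drum,apple] B=[fin] C=[quill,clip,gear,iron,orb,node,keg,joint]
Tick 9: prefer A, take drum from A; A=[apple] B=[fin] C=[quill,clip,gear,iron,orb,node,keg,joint,drum]

Answer: quill clip gear iron orb node keg joint drum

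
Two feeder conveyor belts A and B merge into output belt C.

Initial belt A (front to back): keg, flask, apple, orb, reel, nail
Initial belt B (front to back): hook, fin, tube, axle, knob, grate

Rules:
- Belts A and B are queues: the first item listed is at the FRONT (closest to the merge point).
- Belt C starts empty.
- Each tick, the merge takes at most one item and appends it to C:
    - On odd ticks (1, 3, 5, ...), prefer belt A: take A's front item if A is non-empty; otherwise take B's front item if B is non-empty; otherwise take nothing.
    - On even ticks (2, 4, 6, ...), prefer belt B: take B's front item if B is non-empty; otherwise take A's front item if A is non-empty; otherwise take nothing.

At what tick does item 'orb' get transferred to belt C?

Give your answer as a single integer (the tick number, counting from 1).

Answer: 7

Derivation:
Tick 1: prefer A, take keg from A; A=[flask,apple,orb,reel,nail] B=[hook,fin,tube,axle,knob,grate] C=[keg]
Tick 2: prefer B, take hook from B; A=[flask,apple,orb,reel,nail] B=[fin,tube,axle,knob,grate] C=[keg,hook]
Tick 3: prefer A, take flask from A; A=[apple,orb,reel,nail] B=[fin,tube,axle,knob,grate] C=[keg,hook,flask]
Tick 4: prefer B, take fin from B; A=[apple,orb,reel,nail] B=[tube,axle,knob,grate] C=[keg,hook,flask,fin]
Tick 5: prefer A, take apple from A; A=[orb,reel,nail] B=[tube,axle,knob,grate] C=[keg,hook,flask,fin,apple]
Tick 6: prefer B, take tube from B; A=[orb,reel,nail] B=[axle,knob,grate] C=[keg,hook,flask,fin,apple,tube]
Tick 7: prefer A, take orb from A; A=[reel,nail] B=[axle,knob,grate] C=[keg,hook,flask,fin,apple,tube,orb]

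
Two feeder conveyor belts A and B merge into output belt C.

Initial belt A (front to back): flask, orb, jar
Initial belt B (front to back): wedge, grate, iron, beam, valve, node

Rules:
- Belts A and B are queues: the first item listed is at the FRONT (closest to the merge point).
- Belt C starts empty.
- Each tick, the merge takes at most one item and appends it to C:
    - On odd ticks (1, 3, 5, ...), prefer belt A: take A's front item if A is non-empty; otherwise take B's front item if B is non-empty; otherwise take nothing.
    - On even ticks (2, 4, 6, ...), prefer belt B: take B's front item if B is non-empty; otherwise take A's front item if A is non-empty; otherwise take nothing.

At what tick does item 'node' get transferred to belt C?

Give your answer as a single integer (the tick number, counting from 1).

Tick 1: prefer A, take flask from A; A=[orb,jar] B=[wedge,grate,iron,beam,valve,node] C=[flask]
Tick 2: prefer B, take wedge from B; A=[orb,jar] B=[grate,iron,beam,valve,node] C=[flask,wedge]
Tick 3: prefer A, take orb from A; A=[jar] B=[grate,iron,beam,valve,node] C=[flask,wedge,orb]
Tick 4: prefer B, take grate from B; A=[jar] B=[iron,beam,valve,node] C=[flask,wedge,orb,grate]
Tick 5: prefer A, take jar from A; A=[-] B=[iron,beam,valve,node] C=[flask,wedge,orb,grate,jar]
Tick 6: prefer B, take iron from B; A=[-] B=[beam,valve,node] C=[flask,wedge,orb,grate,jar,iron]
Tick 7: prefer A, take beam from B; A=[-] B=[valve,node] C=[flask,wedge,orb,grate,jar,iron,beam]
Tick 8: prefer B, take valve from B; A=[-] B=[node] C=[flask,wedge,orb,grate,jar,iron,beam,valve]
Tick 9: prefer A, take node from B; A=[-] B=[-] C=[flask,wedge,orb,grate,jar,iron,beam,valve,node]

Answer: 9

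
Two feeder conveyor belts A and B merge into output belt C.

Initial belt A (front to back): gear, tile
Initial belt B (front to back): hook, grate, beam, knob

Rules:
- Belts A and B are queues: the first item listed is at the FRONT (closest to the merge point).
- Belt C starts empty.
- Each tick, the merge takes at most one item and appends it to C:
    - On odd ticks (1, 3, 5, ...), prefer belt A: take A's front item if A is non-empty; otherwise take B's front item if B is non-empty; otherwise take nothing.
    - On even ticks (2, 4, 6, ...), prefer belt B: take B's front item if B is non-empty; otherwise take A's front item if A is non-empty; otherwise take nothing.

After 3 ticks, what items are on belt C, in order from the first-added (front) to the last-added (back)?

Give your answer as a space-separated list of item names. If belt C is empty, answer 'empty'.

Answer: gear hook tile

Derivation:
Tick 1: prefer A, take gear from A; A=[tile] B=[hook,grate,beam,knob] C=[gear]
Tick 2: prefer B, take hook from B; A=[tile] B=[grate,beam,knob] C=[gear,hook]
Tick 3: prefer A, take tile from A; A=[-] B=[grate,beam,knob] C=[gear,hook,tile]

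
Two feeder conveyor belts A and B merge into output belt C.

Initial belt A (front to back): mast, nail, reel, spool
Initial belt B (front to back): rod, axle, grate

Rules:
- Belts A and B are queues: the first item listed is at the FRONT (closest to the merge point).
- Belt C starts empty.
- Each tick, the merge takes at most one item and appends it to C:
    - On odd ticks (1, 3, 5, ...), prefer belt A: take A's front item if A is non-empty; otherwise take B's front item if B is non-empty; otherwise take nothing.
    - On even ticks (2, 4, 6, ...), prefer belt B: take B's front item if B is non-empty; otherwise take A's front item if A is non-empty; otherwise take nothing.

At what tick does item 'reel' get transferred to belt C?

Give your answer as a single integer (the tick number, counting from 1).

Answer: 5

Derivation:
Tick 1: prefer A, take mast from A; A=[nail,reel,spool] B=[rod,axle,grate] C=[mast]
Tick 2: prefer B, take rod from B; A=[nail,reel,spool] B=[axle,grate] C=[mast,rod]
Tick 3: prefer A, take nail from A; A=[reel,spool] B=[axle,grate] C=[mast,rod,nail]
Tick 4: prefer B, take axle from B; A=[reel,spool] B=[grate] C=[mast,rod,nail,axle]
Tick 5: prefer A, take reel from A; A=[spool] B=[grate] C=[mast,rod,nail,axle,reel]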